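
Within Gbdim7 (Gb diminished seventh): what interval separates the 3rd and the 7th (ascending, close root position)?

diminished fifth

Gbdim7 (Gb diminished seventh): Gb–Bbb–Dbb–Fbb.
3rd = Bbb; 7th = Fbb.
From Bbb to Fbb: 6 semitones over a fifth = diminished.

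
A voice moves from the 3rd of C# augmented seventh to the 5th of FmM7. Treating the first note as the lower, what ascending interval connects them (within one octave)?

diminished 6th

The 3rd of C# augmented seventh is E#; the 5th of FmM7 is C.
From E# to C: 7 semitones over a sixth = diminished.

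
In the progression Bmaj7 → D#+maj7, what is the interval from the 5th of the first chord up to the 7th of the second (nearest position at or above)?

augmented 5th

Bmaj7 has F# as its 5th, and D#+maj7 has C## as its 7th.
5 letter names make it a fifth; at 8 semitones (a half step wider than perfect) the quality is augmented.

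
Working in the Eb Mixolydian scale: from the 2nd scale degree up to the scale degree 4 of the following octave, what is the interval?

minor 10th

Eb mixolydian: Eb F G Ab Bb C Db.
That puts F below Ab.
F up to Ab is 15 semitones, a half step narrower than a major tenth, so the interval is minor.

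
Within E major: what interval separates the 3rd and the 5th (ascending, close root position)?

minor third

Spelling the chord: E, G#, B.
3rd = G#; 5th = B.
G# up to B is 3 semitones, a half step narrower than a major third, so the interval is minor.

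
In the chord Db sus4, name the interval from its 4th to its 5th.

Dbsus4: Db, Gb, Ab.
4th = Gb; 5th = Ab.
From Gb to Ab is 2 semitones, exactly the major second.

major second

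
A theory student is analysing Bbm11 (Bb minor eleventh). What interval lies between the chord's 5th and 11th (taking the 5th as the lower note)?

Bbm11 is spelled Bb Db F Ab C Eb.
The 5th is F and the 11th is Eb.
F up to Eb is 10 semitones, a half step narrower than a major seventh, so the interval is minor.

minor seventh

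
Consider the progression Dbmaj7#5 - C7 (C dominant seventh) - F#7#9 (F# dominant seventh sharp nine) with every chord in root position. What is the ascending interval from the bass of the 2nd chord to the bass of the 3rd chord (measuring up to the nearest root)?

augmented 4th

The roots are C and F#.
C up to F# is 6 semitones, a half step wider than a perfect fourth, so the interval is augmented.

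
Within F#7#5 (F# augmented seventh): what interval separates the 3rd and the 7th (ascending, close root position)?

F#+7 (F# augmented seventh): F# A# C## E.
That puts A# below E.
5 letter names make it a fifth; at 6 semitones (a half step narrower than perfect) the quality is diminished.
That tritone between 3rd and 7th is what gives the dominant seventh its pull toward resolution.

d5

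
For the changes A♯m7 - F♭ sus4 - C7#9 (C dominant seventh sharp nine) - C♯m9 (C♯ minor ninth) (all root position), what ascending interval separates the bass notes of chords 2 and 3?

A5

The roots are F♭ and C.
5 letter names make it a fifth; at 8 semitones (a half step wider than perfect) the quality is augmented.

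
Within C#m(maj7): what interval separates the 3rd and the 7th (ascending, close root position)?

augmented 5th

C#m(maj7) (C# minor-major seventh): C# E G# B#.
That puts E below B#.
E up to B# is 8 semitones, a half step wider than a perfect fifth, so the interval is augmented.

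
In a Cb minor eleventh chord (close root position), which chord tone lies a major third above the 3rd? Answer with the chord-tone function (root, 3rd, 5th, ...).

5th

The chord tones of Cbm11 are Cb–Ebb–Gb–Bbb–Db–Fb.
The 3rd is Ebb. A major third above Ebb is Gb.
Gb is the chord's 5th.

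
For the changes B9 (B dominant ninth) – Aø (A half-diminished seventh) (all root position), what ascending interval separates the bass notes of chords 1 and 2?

m7

The roots are B and A.
B up to A is 10 semitones, a half step narrower than a major seventh, so the interval is minor.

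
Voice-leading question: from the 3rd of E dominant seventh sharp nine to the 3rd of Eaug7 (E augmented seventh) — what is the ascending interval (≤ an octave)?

perfect 1st

The 3rd of E dominant seventh sharp nine is G♯; the 3rd of Eaug7 (E augmented seventh) is G♯.
G♯ up to G♯ spans 1 letter names and 0 semitones — a perfect unison.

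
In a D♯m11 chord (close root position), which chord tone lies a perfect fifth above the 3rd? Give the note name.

Spelling the chord: D♯–F♯–A♯–C♯–E♯–G♯.
The 3rd is F♯. A perfect fifth above F♯ is C♯.
C♯ is the chord's 7th.

C#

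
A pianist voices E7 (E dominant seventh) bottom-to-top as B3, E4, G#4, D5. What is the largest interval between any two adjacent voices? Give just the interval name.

diminished 5th

Adjacent intervals: B3→E4 = perfect fourth; E4→G#4 = major third; G#4→D5 = diminished fifth.
The largest is G#4 to D5, a diminished fifth (6 semitones).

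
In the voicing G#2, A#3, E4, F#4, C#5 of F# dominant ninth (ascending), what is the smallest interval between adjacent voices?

Adjacent intervals: G#2→A#3 = major ninth; A#3→E4 = diminished fifth; E4→F#4 = major second; F#4→C#5 = perfect fifth.
The smallest is E4 to F#4, a major second (2 semitones).

major 2nd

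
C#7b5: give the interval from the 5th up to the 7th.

major third

C# dominant seventh flat five: C#–E#–G–B.
So we need the interval from G up to B.
G up to B spans 3 letter names and 4 semitones — a major third.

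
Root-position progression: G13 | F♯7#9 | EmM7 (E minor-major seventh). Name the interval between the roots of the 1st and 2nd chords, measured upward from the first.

The roots are G and F♯.
Counting 7 letters and 11 half steps from G gives a major seventh.

M7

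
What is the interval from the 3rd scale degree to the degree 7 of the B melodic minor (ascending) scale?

augmented fifth

Spelling the B melodic minor (ascending) scale: B C# D E F# G# A#.
3rd scale degree = D; 7th degree = A#.
From D to A#: 8 semitones over a fifth = augmented.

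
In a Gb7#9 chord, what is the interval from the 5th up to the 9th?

Gb7#9: Gb–Bb–Db–Fb–A.
So we need the interval from Db up to A.
From Db to A: 8 semitones over a fifth = augmented.

augmented 5th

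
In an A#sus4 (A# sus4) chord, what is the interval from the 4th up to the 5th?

major 2nd

The chord tones of A#sus4 are A#–D#–E#.
That puts D# below E#.
Counting 2 letters and 2 half steps from D# gives a major second.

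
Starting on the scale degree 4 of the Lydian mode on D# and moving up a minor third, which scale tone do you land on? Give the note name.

B#

The scale is D# E# F## G## A# B# C##.
The scale degree 4 is G##; a minor third above that is B# — scale degree 6.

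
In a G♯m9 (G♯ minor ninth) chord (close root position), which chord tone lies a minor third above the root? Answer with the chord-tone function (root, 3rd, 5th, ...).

3rd

G♯m9: G♯-B-D♯-F♯-A♯.
The root is G♯. A minor third above G♯ is B.
B is the chord's 3rd.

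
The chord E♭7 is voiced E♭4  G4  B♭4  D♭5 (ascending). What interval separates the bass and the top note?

minor 7th

The outer voices are E♭4 and D♭5.
7 letter names make it a seventh; at 10 semitones (a half step narrower than major) the quality is minor.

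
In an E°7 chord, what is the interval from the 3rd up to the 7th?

diminished 5th

Spelling the chord: E, G, Bb, Db.
The 3rd is G and the 7th is Db.
From G to Db: 6 semitones over a fifth = diminished.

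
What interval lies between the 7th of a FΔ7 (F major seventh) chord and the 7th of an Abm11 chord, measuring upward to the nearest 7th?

The 7th of FΔ7 (F major seventh) is E; the 7th of Abm11 is Gb.
E up to Gb is 2 semitones, a whole step narrower than a major third, so the interval is diminished.

diminished 3rd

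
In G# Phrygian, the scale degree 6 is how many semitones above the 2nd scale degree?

7

The scale is G# A B C# D# E F#.
A up to E is a perfect fifth — 7 semitones.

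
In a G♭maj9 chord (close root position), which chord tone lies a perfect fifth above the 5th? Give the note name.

Ab

G♭maj9 is spelled G♭ B♭ D♭ F A♭.
The 5th is D♭. A perfect fifth above D♭ is A♭.
A♭ is the chord's 9th.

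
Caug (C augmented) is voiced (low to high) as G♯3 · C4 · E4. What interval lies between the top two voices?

Those voices are C4 and E4.
From C to E is 4 semitones, exactly the major third.

major 3rd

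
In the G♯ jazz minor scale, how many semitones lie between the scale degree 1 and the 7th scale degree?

The scale is G♯ A♯ B C♯ D♯ E♯ F𝄪.
G♯ up to F𝄪 is a major seventh — 11 semitones.

11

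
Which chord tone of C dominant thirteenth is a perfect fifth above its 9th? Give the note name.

C13 is spelled C E G Bb D A.
The 9th is D. A perfect fifth above D is A.
A is the chord's 13th.

A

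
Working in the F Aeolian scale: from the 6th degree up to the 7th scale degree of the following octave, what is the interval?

The scale runs F G Ab Bb C Db Eb.
That puts Db below Eb.
Counting 9 letters and 14 half steps from Db gives a major ninth.

major ninth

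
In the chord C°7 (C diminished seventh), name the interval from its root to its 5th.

Cdim7 (C diminished seventh): C Eb Gb Bbb.
Root = C; 5th = Gb.
C up to Gb is 6 semitones, a half step narrower than a perfect fifth, so the interval is diminished.

diminished fifth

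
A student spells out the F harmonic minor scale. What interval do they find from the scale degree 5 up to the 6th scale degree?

The scale runs F G Ab Bb C Db E.
The scale degree 5 is C and the scale degree 6 is Db.
2 letter names make it a second; at 1 semitone (a half step narrower than major) the quality is minor.

minor 2nd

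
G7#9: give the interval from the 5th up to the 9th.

G7#9 is spelled G-B-D-F-A#.
That puts D below A#.
5 letter names make it a fifth; at 8 semitones (a half step wider than perfect) the quality is augmented.

augmented fifth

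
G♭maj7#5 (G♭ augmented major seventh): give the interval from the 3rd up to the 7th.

perfect 5th

G♭+maj7: G♭, B♭, D, F.
The 3rd is B♭ and the 7th is F.
From B♭ to F is 7 semitones, exactly the perfect fifth.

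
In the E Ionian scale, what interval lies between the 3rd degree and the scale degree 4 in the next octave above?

minor ninth

The scale runs E F# G# A B C# D#.
That puts G# below A.
9 letter names make it a ninth; at 13 semitones (a half step narrower than major) the quality is minor.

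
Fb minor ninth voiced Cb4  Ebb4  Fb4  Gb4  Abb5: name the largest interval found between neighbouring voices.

m9

Adjacent intervals: Cb4→Ebb4 = minor third; Ebb4→Fb4 = major second; Fb4→Gb4 = major second; Gb4→Abb5 = minor ninth.
The largest is Gb4 to Abb5, a minor ninth (13 semitones).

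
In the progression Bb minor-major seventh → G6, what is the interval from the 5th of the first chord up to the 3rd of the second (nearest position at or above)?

The 5th of Bb minor-major seventh is F; the 3rd of G6 is B.
From F to B: 6 semitones over a fourth = augmented.

augmented 4th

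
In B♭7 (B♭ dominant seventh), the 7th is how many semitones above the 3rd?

6

The chord tones of B♭7 are B♭–D–F–A♭.
D to A♭ is a diminished fifth: 6 semitones.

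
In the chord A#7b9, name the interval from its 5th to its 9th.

The chord tones of A#7b9 are A#, C##, E#, G#, B.
So we need the interval from E# up to B.
5 letter names make it a fifth; at 6 semitones (a half step narrower than perfect) the quality is diminished.

diminished fifth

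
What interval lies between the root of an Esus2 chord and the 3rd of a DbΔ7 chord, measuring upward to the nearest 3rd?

m2

The root of Esus2 is E; the 3rd of DbΔ7 is F.
E up to F is 1 semitone, a half step narrower than a major second, so the interval is minor.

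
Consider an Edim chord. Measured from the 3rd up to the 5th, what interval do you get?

minor 3rd

The chord tones of E° are E-G-B♭.
That puts G below B♭.
From G to B♭: 3 semitones over a third = minor.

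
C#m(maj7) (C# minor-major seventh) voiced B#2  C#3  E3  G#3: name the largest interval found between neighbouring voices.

Adjacent intervals: B#2→C#3 = minor second; C#3→E3 = minor third; E3→G#3 = major third.
The largest is E3 to G#3, a major third (4 semitones).

major 3rd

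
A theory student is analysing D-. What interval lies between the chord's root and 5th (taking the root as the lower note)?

D minor: D-F-A.
The root is D and the 5th is A.
Counting 5 letters and 7 half steps from D gives a perfect fifth.

perfect fifth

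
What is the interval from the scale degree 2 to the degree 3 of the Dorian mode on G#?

m2

The scale runs G# A# B C# D# E# F#.
So we need the interval from A# up to B.
A# up to B is 1 semitone, a half step narrower than a major second, so the interval is minor.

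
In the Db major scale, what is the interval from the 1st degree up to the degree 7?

Db major: Db Eb F Gb Ab Bb C.
That puts Db below C.
From Db to C is 11 semitones, exactly the major seventh.

major 7th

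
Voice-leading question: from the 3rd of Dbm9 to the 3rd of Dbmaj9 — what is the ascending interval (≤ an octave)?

augmented 1st

Dbm9 has Fb as its 3rd, and Dbmaj9 has F as its 3rd.
1 letter names make it a unison; at 1 semitone (a half step wider than perfect) the quality is augmented.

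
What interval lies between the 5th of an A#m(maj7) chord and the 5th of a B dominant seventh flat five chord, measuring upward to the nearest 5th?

diminished second

A#m(maj7) has E# as its 5th, and B dominant seventh flat five has F as its 5th.
2 letter names make it a second; at 0 semitones (a whole step narrower than major) the quality is diminished.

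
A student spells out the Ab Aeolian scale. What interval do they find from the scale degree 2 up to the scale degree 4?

minor third

Ab natural minor: Ab Bb Cb Db Eb Fb Gb.
That puts Bb below Db.
3 letter names make it a third; at 3 semitones (a half step narrower than major) the quality is minor.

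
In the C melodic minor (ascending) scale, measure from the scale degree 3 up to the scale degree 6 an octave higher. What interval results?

Spelling the C melodic minor (ascending) scale: C D Eb F G A B.
The scale degree 3 is Eb and the 6th degree (up an octave) is A.
11 letter names make it an eleventh; at 18 semitones (a half step wider than perfect) the quality is augmented.

augmented eleventh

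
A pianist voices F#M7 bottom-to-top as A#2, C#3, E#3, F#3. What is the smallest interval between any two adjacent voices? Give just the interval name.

Adjacent intervals: A#2→C#3 = minor third; C#3→E#3 = major third; E#3→F#3 = minor second.
The smallest is E#3 to F#3, a minor second (1 semitone).

minor second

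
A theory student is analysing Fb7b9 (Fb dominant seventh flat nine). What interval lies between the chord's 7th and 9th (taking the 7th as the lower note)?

The chord tones of Fb7b9 are Fb, Ab, Cb, Ebb, Gbb.
That puts Ebb below Gbb.
Ebb up to Gbb is 3 semitones, a half step narrower than a major third, so the interval is minor.

m3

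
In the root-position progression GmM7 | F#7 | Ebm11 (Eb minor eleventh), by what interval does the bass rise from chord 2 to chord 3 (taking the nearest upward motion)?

diminished seventh

The roots are F# and Eb.
F# up to Eb is 9 semitones, a whole step narrower than a major seventh, so the interval is diminished.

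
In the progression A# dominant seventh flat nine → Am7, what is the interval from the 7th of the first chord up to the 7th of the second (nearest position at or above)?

diminished 8th

The 7th of A# dominant seventh flat nine is G#; the 7th of Am7 is G.
From G# to G: 11 semitones over an octave = diminished.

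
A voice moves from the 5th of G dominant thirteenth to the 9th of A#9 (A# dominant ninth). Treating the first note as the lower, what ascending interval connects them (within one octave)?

augmented sixth

G dominant thirteenth has D as its 5th, and A#9 (A# dominant ninth) has B# as its 9th.
From D to B#: 10 semitones over a sixth = augmented.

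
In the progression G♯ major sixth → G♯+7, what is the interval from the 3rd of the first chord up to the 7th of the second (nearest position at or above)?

G♯ major sixth has B♯ as its 3rd, and G♯+7 has F♯ as its 7th.
5 letter names make it a fifth; at 6 semitones (a half step narrower than perfect) the quality is diminished.

diminished 5th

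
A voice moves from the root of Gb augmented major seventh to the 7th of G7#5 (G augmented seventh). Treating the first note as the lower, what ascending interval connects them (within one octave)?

major 7th

The root of Gb augmented major seventh is Gb; the 7th of G7#5 (G augmented seventh) is F.
Counting 7 letters and 11 half steps from Gb gives a major seventh.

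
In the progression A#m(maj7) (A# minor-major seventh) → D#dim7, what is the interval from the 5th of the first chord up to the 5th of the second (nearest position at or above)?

diminished fourth

A#m(maj7) (A# minor-major seventh) has E# as its 5th, and D#dim7 has A as its 5th.
E# up to A is 4 semitones, a half step narrower than a perfect fourth, so the interval is diminished.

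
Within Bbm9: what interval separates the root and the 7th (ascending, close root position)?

Spelling the chord: Bb, Db, F, Ab, C.
The root is Bb and the 7th is Ab.
7 letter names make it a seventh; at 10 semitones (a half step narrower than major) the quality is minor.

m7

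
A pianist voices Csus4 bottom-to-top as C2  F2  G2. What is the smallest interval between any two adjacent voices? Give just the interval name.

major second

Adjacent intervals: C2→F2 = perfect fourth; F2→G2 = major second.
The smallest is F2 to G2, a major second (2 semitones).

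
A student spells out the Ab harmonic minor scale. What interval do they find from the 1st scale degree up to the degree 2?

The scale runs Ab Bb Cb Db Eb Fb G.
That puts Ab below Bb.
Ab up to Bb spans 2 letter names and 2 semitones — a major second.

major second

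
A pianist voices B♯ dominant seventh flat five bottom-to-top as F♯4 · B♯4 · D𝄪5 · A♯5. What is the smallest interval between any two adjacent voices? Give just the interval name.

M3

Adjacent intervals: F♯4→B♯4 = augmented fourth; B♯4→D𝄪5 = major third; D𝄪5→A♯5 = diminished fifth.
The smallest is B♯4 to D𝄪5, a major third (4 semitones).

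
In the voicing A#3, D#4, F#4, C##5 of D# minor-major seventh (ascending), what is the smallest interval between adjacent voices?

Adjacent intervals: A#3→D#4 = perfect fourth; D#4→F#4 = minor third; F#4→C##5 = augmented fifth.
The smallest is D#4 to F#4, a minor third (3 semitones).

m3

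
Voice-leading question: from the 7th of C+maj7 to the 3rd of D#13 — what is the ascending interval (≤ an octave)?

C+maj7 has B as its 7th, and D#13 has F## as its 3rd.
5 letter names make it a fifth; at 8 semitones (a half step wider than perfect) the quality is augmented.

augmented fifth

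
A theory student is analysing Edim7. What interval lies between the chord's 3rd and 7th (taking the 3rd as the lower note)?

diminished 5th

Spelling the chord: E, G, Bb, Db.
That puts G below Db.
G up to Db is 6 semitones, a half step narrower than a perfect fifth, so the interval is diminished.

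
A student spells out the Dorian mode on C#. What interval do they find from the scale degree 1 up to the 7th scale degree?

Spelling the Dorian mode on C#: C# D# E F# G# A# B.
That puts C# below B.
C# up to B is 10 semitones, a half step narrower than a major seventh, so the interval is minor.

minor 7th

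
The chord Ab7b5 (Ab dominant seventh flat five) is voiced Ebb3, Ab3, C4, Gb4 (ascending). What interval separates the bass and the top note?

major tenth

The outer voices are Ebb3 and Gb4.
Ebb up to Gb spans 10 letter names and 16 semitones — a major tenth.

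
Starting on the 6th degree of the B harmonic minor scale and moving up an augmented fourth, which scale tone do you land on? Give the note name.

C#

The scale is B C# D E F# G A#.
The 6th degree is G; an augmented fourth above that is C# — scale degree 2.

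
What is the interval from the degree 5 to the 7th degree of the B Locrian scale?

B locrian: B C D E F G A.
Degree 5 = F; 7th scale degree = A.
Counting 3 letters and 4 half steps from F gives a major third.

major 3rd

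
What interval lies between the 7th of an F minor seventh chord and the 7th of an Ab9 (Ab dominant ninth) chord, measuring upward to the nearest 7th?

m3

F minor seventh has Eb as its 7th, and Ab9 (Ab dominant ninth) has Gb as its 7th.
Eb up to Gb is 3 semitones, a half step narrower than a major third, so the interval is minor.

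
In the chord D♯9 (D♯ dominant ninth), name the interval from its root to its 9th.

D♯9 (D♯ dominant ninth): D♯ F𝄪 A♯ C♯ E♯.
The root is D♯ and the 9th is E♯.
From D♯ to E♯ is 14 semitones, exactly the major ninth.

M9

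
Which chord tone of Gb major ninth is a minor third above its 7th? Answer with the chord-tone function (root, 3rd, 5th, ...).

9th

Gb major ninth is spelled Gb Bb Db F Ab.
The 7th is F. A minor third above F is Ab.
Ab is the chord's 9th.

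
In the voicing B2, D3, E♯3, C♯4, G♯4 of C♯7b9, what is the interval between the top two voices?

Those voices are C♯4 and G♯4.
From C♯ to G♯ is 7 semitones, exactly the perfect fifth.

perfect fifth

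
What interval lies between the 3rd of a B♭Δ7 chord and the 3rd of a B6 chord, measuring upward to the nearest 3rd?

augmented unison

B♭Δ7 has D as its 3rd, and B6 has D♯ as its 3rd.
1 letter names make it a unison; at 1 semitone (a half step wider than perfect) the quality is augmented.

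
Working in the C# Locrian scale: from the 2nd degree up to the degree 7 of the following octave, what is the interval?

C# locrian: C# D E F# G A B.
That puts D below B.
Counting 13 letters and 21 half steps from D gives a major thirteenth.

major thirteenth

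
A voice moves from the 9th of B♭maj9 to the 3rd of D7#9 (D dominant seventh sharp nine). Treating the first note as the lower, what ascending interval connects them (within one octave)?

A4

B♭maj9 has C as its 9th, and D7#9 (D dominant seventh sharp nine) has F♯ as its 3rd.
From C to F♯: 6 semitones over a fourth = augmented.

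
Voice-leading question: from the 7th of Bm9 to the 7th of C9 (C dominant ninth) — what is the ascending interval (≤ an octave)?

Bm9 has A as its 7th, and C9 (C dominant ninth) has B♭ as its 7th.
2 letter names make it a second; at 1 semitone (a half step narrower than major) the quality is minor.

minor 2nd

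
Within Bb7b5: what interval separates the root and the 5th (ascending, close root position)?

d5

Spelling the chord: Bb, D, Fb, Ab.
Root = Bb; 5th = Fb.
From Bb to Fb: 6 semitones over a fifth = diminished.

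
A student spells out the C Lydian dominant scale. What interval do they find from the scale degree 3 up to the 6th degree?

perfect fourth

C lydian dominant: C D E F# G A Bb.
The scale degree 3 is E and the 6th degree is A.
E up to A spans 4 letter names and 5 semitones — a perfect fourth.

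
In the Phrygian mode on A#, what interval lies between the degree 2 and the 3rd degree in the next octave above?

major 9th

A# phrygian: A# B C# D# E# F# G#.
That puts B below C#.
From B to C# is 14 semitones, exactly the major ninth.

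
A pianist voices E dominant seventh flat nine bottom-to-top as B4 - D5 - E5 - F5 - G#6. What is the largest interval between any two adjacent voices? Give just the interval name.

Adjacent intervals: B4→D5 = minor third; D5→E5 = major second; E5→F5 = minor second; F5→G#6 = augmented ninth.
The largest is F5 to G#6, an augmented ninth (15 semitones).

augmented 9th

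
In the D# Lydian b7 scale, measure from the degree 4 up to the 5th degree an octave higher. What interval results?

D# lydian dominant: D# E# F## G## A# B# C#.
That puts G## below A#.
From G## to A#: 13 semitones over a ninth = minor.

minor 9th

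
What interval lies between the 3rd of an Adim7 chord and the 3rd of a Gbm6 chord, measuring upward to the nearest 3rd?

diminished seventh

Adim7 has C as its 3rd, and Gbm6 has Bbb as its 3rd.
From C to Bbb: 9 semitones over a seventh = diminished.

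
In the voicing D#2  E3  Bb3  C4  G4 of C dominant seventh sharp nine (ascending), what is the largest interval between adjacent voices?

Adjacent intervals: D#2→E3 = minor ninth; E3→Bb3 = diminished fifth; Bb3→C4 = major second; C4→G4 = perfect fifth.
The largest is D#2 to E3, a minor ninth (13 semitones).

m9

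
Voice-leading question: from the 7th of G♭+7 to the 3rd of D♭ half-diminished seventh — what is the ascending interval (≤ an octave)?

The 7th of G♭+7 is F♭; the 3rd of D♭ half-diminished seventh is F♭.
F♭ up to F♭ spans 1 letter names and 0 semitones — a perfect unison.

perfect unison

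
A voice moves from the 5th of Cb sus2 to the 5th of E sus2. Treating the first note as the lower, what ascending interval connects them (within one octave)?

augmented third

Cb sus2 has Gb as its 5th, and E sus2 has B as its 5th.
3 letter names make it a third; at 5 semitones (a half step wider than major) the quality is augmented.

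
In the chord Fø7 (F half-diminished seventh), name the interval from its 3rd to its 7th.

Fø7 is spelled F-A♭-C♭-E♭.
The 3rd is A♭ and the 7th is E♭.
A♭ up to E♭ spans 5 letter names and 7 semitones — a perfect fifth.

perfect 5th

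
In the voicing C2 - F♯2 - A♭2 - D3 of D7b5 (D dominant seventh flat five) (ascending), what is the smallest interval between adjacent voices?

diminished 3rd

Adjacent intervals: C2→F♯2 = augmented fourth; F♯2→A♭2 = diminished third; A♭2→D3 = augmented fourth.
The smallest is F♯2 to A♭2, a diminished third (2 semitones).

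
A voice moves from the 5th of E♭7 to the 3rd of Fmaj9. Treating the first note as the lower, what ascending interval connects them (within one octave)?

E♭7 has B♭ as its 5th, and Fmaj9 has A as its 3rd.
From B♭ to A is 11 semitones, exactly the major seventh.

major seventh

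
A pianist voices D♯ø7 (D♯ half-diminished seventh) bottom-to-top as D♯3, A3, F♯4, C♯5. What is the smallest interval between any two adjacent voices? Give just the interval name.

Adjacent intervals: D♯3→A3 = diminished fifth; A3→F♯4 = major sixth; F♯4→C♯5 = perfect fifth.
The smallest is D♯3 to A3, a diminished fifth (6 semitones).

diminished fifth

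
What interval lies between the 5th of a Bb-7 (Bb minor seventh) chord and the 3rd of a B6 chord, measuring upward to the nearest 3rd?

augmented sixth

Bb-7 (Bb minor seventh) has F as its 5th, and B6 has D# as its 3rd.
6 letter names make it a sixth; at 10 semitones (a half step wider than major) the quality is augmented.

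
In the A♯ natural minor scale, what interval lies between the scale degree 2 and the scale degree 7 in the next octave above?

minor thirteenth

The scale runs A♯ B♯ C♯ D♯ E♯ F♯ G♯.
The scale degree 2 is B♯ and the degree 7 (up an octave) is G♯.
From B♯ to G♯: 20 semitones over a thirteenth = minor.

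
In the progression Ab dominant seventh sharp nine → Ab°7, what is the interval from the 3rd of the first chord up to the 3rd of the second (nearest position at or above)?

Ab dominant seventh sharp nine has C as its 3rd, and Ab°7 has Cb as its 3rd.
8 letter names make it an octave; at 11 semitones (a half step narrower than perfect) the quality is diminished.

d8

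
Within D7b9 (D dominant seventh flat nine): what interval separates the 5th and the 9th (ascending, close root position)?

D7b9 is spelled D F♯ A C E♭.
The 5th is A and the 9th is E♭.
5 letter names make it a fifth; at 6 semitones (a half step narrower than perfect) the quality is diminished.

diminished fifth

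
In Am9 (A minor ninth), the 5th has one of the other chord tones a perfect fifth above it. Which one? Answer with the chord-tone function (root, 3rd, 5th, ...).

A minor ninth is spelled A C E G B.
The 5th is E. A perfect fifth above E is B.
B is the chord's 9th.

9th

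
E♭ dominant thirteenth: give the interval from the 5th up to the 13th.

E♭13: E♭, G, B♭, D♭, F, C.
5th = B♭; 13th = C.
From B♭ to C is 14 semitones, exactly the major ninth.

major ninth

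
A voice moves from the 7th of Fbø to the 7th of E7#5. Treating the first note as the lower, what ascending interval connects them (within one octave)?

augmented seventh

The 7th of Fbø is Ebb; the 7th of E7#5 is D.
Ebb up to D is 12 semitones, a half step wider than a major seventh, so the interval is augmented.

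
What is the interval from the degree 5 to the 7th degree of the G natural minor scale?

Spelling the G natural minor scale: G A Bb C D Eb F.
So we need the interval from D up to F.
D up to F is 3 semitones, a half step narrower than a major third, so the interval is minor.

minor 3rd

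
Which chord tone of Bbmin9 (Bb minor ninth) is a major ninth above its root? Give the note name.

Bbm9 (Bb minor ninth) is spelled Bb–Db–F–Ab–C.
The root is Bb. A major ninth above Bb is C.
C is the chord's 9th.

C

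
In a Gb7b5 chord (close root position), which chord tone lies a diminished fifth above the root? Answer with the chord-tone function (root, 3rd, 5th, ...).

5th

Gb7b5 is spelled Gb-Bb-Dbb-Fb.
The root is Gb. A diminished fifth above Gb is Dbb.
Dbb is the chord's 5th.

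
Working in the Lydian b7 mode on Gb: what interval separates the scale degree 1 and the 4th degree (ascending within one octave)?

The scale runs Gb Ab Bb C Db Eb Fb.
So we need the interval from Gb up to C.
Gb up to C is 6 semitones, a half step wider than a perfect fourth, so the interval is augmented.

augmented 4th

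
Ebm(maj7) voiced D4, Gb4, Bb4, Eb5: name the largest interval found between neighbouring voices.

P4

Adjacent intervals: D4→Gb4 = diminished fourth; Gb4→Bb4 = major third; Bb4→Eb5 = perfect fourth.
The largest is Bb4 to Eb5, a perfect fourth (5 semitones).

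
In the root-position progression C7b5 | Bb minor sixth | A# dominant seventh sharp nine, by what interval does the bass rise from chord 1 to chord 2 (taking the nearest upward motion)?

The roots are C and Bb.
C up to Bb is 10 semitones, a half step narrower than a major seventh, so the interval is minor.

minor seventh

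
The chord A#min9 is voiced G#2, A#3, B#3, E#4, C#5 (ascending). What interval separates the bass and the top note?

The outer voices are G#2 and C#5.
Counting 18 letters and 29 half steps from G# gives a perfect 18th.

perfect 18th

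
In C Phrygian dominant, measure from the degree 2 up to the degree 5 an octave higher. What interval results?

C phrygian dominant: C D♭ E F G A♭ B♭.
Degree 2 = D♭; 5th degree (up an octave) = G.
From D♭ to G: 18 semitones over an eleventh = augmented.

augmented eleventh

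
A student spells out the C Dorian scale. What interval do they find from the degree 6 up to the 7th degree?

minor second

The scale runs C D Eb F G A Bb.
That puts A below Bb.
From A to Bb: 1 semitone over a second = minor.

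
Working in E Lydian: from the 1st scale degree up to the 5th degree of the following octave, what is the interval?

E lydian: E F# G# A# B C# D#.
1st scale degree = E; 5th degree (up an octave) = B.
Counting 12 letters and 19 half steps from E gives a perfect twelfth.

perfect 12th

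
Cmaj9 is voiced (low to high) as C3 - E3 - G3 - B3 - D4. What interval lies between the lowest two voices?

major third

Those voices are C3 and E3.
C up to E spans 3 letter names and 4 semitones — a major third.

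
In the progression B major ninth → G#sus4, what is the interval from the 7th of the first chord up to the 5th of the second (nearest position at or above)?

P4

B major ninth has A# as its 7th, and G#sus4 has D# as its 5th.
Counting 4 letters and 5 half steps from A# gives a perfect fourth.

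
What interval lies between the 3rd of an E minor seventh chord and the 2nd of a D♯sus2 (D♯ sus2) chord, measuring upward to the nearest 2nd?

augmented sixth

The 3rd of E minor seventh is G; the 2nd of D♯sus2 (D♯ sus2) is E♯.
G up to E♯ is 10 semitones, a half step wider than a major sixth, so the interval is augmented.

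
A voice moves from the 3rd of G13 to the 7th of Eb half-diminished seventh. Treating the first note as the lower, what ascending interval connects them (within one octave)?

G13 has B as its 3rd, and Eb half-diminished seventh has Db as its 7th.
From B to Db: 2 semitones over a third = diminished.

diminished third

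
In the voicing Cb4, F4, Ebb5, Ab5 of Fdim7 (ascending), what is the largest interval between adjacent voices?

diminished seventh

Adjacent intervals: Cb4→F4 = augmented fourth; F4→Ebb5 = diminished seventh; Ebb5→Ab5 = augmented fourth.
The largest is F4 to Ebb5, a diminished seventh (9 semitones).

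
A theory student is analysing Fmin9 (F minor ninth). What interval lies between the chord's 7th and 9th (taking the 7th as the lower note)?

major third

F minor ninth: F-A♭-C-E♭-G.
The 7th is E♭ and the 9th is G.
From E♭ to G is 4 semitones, exactly the major third.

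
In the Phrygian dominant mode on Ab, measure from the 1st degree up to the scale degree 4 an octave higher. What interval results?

perfect 11th

The scale runs Ab Bbb C Db Eb Fb Gb.
So we need the interval from Ab up to Db.
Counting 11 letters and 17 half steps from Ab gives a perfect eleventh.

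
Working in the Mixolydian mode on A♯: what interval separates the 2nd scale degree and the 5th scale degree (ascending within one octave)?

perfect fourth

The scale runs A♯ B♯ C𝄪 D♯ E♯ F𝄪 G♯.
So we need the interval from B♯ up to E♯.
B♯ up to E♯ spans 4 letter names and 5 semitones — a perfect fourth.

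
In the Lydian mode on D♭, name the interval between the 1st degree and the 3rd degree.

major 3rd

Spelling the Lydian mode on D♭: D♭ E♭ F G A♭ B♭ C.
So we need the interval from D♭ up to F.
D♭ up to F spans 3 letter names and 4 semitones — a major third.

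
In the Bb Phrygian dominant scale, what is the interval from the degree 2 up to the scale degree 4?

The scale runs Bb Cb D Eb F Gb Ab.
Degree 2 = Cb; 4th scale degree = Eb.
Counting 3 letters and 4 half steps from Cb gives a major third.

major 3rd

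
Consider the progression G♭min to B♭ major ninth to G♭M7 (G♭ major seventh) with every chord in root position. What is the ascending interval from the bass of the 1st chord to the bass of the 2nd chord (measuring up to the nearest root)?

The roots are G♭ and B♭.
From G♭ to B♭ is 4 semitones, exactly the major third.

major 3rd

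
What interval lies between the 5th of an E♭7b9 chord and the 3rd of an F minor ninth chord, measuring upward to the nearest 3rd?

E♭7b9 has B♭ as its 5th, and F minor ninth has A♭ as its 3rd.
From B♭ to A♭: 10 semitones over a seventh = minor.

minor 7th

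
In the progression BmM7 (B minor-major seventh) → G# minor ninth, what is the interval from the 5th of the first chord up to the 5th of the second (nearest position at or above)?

major sixth

BmM7 (B minor-major seventh) has F# as its 5th, and G# minor ninth has D# as its 5th.
F# up to D# spans 6 letter names and 9 semitones — a major sixth.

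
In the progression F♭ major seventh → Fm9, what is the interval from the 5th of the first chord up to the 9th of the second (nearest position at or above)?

augmented fifth

The 5th of F♭ major seventh is C♭; the 9th of Fm9 is G.
C♭ up to G is 8 semitones, a half step wider than a perfect fifth, so the interval is augmented.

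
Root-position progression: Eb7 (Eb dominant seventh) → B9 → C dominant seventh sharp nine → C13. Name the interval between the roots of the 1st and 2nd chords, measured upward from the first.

A5

The roots are Eb and B.
Eb up to B is 8 semitones, a half step wider than a perfect fifth, so the interval is augmented.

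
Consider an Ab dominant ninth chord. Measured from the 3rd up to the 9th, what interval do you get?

Ab9 (Ab dominant ninth) is spelled Ab C Eb Gb Bb.
So we need the interval from C up to Bb.
7 letter names make it a seventh; at 10 semitones (a half step narrower than major) the quality is minor.

minor seventh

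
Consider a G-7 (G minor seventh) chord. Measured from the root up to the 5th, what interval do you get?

Spelling the chord: G, B♭, D, F.
So we need the interval from G up to D.
From G to D is 7 semitones, exactly the perfect fifth.

P5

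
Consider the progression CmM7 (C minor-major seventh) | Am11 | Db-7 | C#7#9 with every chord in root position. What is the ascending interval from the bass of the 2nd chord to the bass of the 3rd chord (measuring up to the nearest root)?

diminished fourth

The roots are A and Db.
4 letter names make it a fourth; at 4 semitones (a half step narrower than perfect) the quality is diminished.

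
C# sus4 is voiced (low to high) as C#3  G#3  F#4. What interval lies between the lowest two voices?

P5

Those voices are C#3 and G#3.
From C# to G# is 7 semitones, exactly the perfect fifth.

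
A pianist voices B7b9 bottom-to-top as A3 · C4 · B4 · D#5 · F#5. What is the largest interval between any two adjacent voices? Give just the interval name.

Adjacent intervals: A3→C4 = minor third; C4→B4 = major seventh; B4→D#5 = major third; D#5→F#5 = minor third.
The largest is C4 to B4, a major seventh (11 semitones).

M7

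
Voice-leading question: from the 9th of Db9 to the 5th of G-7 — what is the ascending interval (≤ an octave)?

major seventh

The 9th of Db9 is Eb; the 5th of G-7 is D.
From Eb to D is 11 semitones, exactly the major seventh.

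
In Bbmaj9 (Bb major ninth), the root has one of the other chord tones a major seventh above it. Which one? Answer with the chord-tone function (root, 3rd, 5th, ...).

Bbmaj9 (Bb major ninth) is spelled Bb–D–F–A–C.
The root is Bb. A major seventh above Bb is A.
A is the chord's 7th.

7th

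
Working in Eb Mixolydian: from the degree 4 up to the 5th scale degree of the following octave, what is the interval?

major ninth

Eb mixolydian: Eb F G Ab Bb C Db.
So we need the interval from Ab up to Bb.
Ab up to Bb spans 9 letter names and 14 semitones — a major ninth.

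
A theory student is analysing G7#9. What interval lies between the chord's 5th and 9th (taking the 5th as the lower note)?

G7#9 is spelled G–B–D–F–A#.
The 5th is D and the 9th is A#.
D up to A# is 8 semitones, a half step wider than a perfect fifth, so the interval is augmented.

augmented 5th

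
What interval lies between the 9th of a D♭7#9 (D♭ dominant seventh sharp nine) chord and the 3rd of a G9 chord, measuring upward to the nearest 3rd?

perfect fifth

D♭7#9 (D♭ dominant seventh sharp nine) has E as its 9th, and G9 has B as its 3rd.
From E to B is 7 semitones, exactly the perfect fifth.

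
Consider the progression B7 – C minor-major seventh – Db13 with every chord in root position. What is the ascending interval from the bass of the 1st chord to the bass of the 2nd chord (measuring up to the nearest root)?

The roots are B and C.
From B to C: 1 semitone over a second = minor.

minor second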